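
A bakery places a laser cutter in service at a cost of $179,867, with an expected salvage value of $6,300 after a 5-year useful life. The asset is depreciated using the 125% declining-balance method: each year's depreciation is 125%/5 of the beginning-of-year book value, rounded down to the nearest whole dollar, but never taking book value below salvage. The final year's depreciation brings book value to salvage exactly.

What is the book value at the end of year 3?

Depreciable base = $179,867 − $6,300 = $173,567.
Year 1: ⌊$179,867 × 125%/5⌋ = $44,966. Book value $134,901.
Year 2: ⌊$134,901 × 125%/5⌋ = $33,725. Book value $101,176.
Year 3: ⌊$101,176 × 125%/5⌋ = $25,294. Book value $75,882.

$75,882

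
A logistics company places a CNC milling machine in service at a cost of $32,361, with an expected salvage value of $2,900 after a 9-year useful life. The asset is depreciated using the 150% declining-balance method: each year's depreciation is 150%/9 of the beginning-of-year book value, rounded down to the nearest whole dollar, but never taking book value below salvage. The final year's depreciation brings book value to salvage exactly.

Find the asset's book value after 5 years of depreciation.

Depreciable base = $32,361 − $2,900 = $29,461.
Year 1: ⌊$32,361 × 150%/9⌋ = $5,393. Book value $26,968.
Year 2: ⌊$26,968 × 150%/9⌋ = $4,494. Book value $22,474.
Year 3: ⌊$22,474 × 150%/9⌋ = $3,745. Book value $18,729.
Year 4: ⌊$18,729 × 150%/9⌋ = $3,121. Book value $15,608.
Year 5: ⌊$15,608 × 150%/9⌋ = $2,601. Book value $13,007.

$13,007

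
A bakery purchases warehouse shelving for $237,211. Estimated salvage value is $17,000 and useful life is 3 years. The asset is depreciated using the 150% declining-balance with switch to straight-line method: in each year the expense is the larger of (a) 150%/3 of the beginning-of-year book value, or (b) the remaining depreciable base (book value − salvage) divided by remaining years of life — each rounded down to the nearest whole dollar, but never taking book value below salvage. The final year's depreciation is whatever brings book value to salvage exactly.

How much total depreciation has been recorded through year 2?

Depreciable base = $237,211 − $17,000 = $220,211.
Year 1: DB = ⌊$237,211 × 150%/3⌋ = $118,605; SL = ⌊$220,211/3⌋ = $73,403 → take DB $118,605. Book value $118,606.
Year 2: DB = ⌊$118,606 × 150%/3⌋ = $59,303; SL = ⌊$101,606/2⌋ = $50,803 → take DB $59,303. Book value $59,303.
Accumulated through year 2 = $237,211 − $59,303 = $177,908.

$177,908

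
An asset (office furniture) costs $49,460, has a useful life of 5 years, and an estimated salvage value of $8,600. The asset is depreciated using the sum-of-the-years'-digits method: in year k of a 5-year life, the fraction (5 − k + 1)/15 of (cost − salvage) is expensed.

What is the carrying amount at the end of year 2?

Depreciable base = $49,460 − $8,600 = $40,860.
Sum of the years' digits = 5+4+3+2+1 = 15.
Year 1: $40,860 × 5/15 = $13,620. Book value $35,840.
Year 2: $40,860 × 4/15 = $10,896. Book value $24,944.

$24,944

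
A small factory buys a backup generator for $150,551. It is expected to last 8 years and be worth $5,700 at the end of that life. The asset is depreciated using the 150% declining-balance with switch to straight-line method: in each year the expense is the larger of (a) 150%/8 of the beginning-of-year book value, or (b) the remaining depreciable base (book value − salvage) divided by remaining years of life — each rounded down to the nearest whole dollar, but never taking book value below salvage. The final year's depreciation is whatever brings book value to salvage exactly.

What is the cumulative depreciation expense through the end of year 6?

Depreciable base = $150,551 − $5,700 = $144,851.
Year 1: DB = ⌊$150,551 × 150%/8⌋ = $28,228; SL = ⌊$144,851/8⌋ = $18,106 → take DB $28,228. Book value $122,323.
Year 2: DB = ⌊$122,323 × 150%/8⌋ = $22,935; SL = ⌊$116,623/7⌋ = $16,660 → take DB $22,935. Book value $99,388.
Year 3: DB = ⌊$99,388 × 150%/8⌋ = $18,635; SL = ⌊$93,688/6⌋ = $15,614 → take DB $18,635. Book value $80,753.
Year 4: DB = ⌊$80,753 × 150%/8⌋ = $15,141; SL = ⌊$75,053/5⌋ = $15,010 → take DB $15,141. Book value $65,612.
Year 5: DB = ⌊$65,612 × 150%/8⌋ = $12,302; SL = ⌊$59,912/4⌋ = $14,978 → take SL $14,978. Book value $50,634.
Year 6: DB = ⌊$50,634 × 150%/8⌋ = $9,493; SL = ⌊$44,934/3⌋ = $14,978 → take SL $14,978. Book value $35,656.
Accumulated through year 6 = $150,551 − $35,656 = $114,895.

$114,895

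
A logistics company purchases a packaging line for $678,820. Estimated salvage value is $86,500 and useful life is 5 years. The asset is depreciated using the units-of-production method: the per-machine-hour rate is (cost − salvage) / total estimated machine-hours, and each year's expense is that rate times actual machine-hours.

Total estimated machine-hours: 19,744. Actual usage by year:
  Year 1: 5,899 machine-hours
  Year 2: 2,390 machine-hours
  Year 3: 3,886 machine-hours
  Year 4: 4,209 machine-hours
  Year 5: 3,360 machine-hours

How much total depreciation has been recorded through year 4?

$491,520

Depreciable base = $678,820 − $86,500 = $592,320.
Rate = $592,320 / 19,744 machine-hours = $30 per machine-hour.
Year 1: 5,899 × $30 = $176,970. Book value $501,850.
Year 2: 2,390 × $30 = $71,700. Book value $430,150.
Year 3: 3,886 × $30 = $116,580. Book value $313,570.
Year 4: 4,209 × $30 = $126,270. Book value $187,300.
Accumulated through year 4 = $678,820 − $187,300 = $491,520.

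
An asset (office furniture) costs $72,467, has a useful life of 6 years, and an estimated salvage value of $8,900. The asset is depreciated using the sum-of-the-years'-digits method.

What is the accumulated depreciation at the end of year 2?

$33,297

Depreciable base = $72,467 − $8,900 = $63,567.
Sum of the years' digits = 6+5+4+3+2+1 = 21.
Year 1: $63,567 × 6/21 = $18,162. Book value $54,305.
Year 2: $63,567 × 5/21 = $15,135. Book value $39,170.
Accumulated through year 2 = $72,467 − $39,170 = $33,297.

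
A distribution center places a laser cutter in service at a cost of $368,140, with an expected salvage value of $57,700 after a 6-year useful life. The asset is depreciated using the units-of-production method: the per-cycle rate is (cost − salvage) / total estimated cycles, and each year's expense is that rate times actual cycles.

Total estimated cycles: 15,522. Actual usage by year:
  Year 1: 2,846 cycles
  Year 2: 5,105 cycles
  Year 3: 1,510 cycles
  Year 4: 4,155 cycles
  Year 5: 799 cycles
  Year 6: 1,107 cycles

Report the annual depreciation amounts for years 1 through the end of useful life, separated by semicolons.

$56,920; $102,100; $30,200; $83,100; $15,980; $22,140

Depreciable base = $368,140 − $57,700 = $310,440.
Rate = $310,440 / 15,522 cycles = $20 per cycle.
Year 1: 2,846 × $20 = $56,920. Book value $311,220.
Year 2: 5,105 × $20 = $102,100. Book value $209,120.
Year 3: 1,510 × $20 = $30,200. Book value $178,920.
Year 4: 4,155 × $20 = $83,100. Book value $95,820.
Year 5: 799 × $20 = $15,980. Book value $79,840.
Year 6: 1,107 × $20 = $22,140. Book value $57,700.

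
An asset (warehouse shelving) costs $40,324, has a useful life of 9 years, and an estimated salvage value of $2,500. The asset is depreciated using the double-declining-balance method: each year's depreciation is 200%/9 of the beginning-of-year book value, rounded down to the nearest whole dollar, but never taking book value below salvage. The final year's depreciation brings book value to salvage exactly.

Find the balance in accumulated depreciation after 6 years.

$31,395

Depreciable base = $40,324 − $2,500 = $37,824.
Year 1: ⌊$40,324 × 200%/9⌋ = $8,960. Book value $31,364.
Year 2: ⌊$31,364 × 200%/9⌋ = $6,969. Book value $24,395.
Year 3: ⌊$24,395 × 200%/9⌋ = $5,421. Book value $18,974.
Year 4: ⌊$18,974 × 200%/9⌋ = $4,216. Book value $14,758.
Year 5: ⌊$14,758 × 200%/9⌋ = $3,279. Book value $11,479.
Year 6: ⌊$11,479 × 200%/9⌋ = $2,550. Book value $8,929.
Accumulated through year 6 = $40,324 − $8,929 = $31,395.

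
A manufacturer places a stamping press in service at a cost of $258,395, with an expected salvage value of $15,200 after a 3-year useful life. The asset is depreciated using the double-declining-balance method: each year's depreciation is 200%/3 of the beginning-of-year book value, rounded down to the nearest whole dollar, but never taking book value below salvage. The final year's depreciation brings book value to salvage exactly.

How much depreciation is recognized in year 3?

$13,511

Depreciable base = $258,395 − $15,200 = $243,195.
Year 1: ⌊$258,395 × 200%/3⌋ = $172,263. Book value $86,132.
Year 2: ⌊$86,132 × 200%/3⌋ = $57,421. Book value $28,711.
Year 3 (final): $28,711 − $15,200 = $13,511. Book value $15,200.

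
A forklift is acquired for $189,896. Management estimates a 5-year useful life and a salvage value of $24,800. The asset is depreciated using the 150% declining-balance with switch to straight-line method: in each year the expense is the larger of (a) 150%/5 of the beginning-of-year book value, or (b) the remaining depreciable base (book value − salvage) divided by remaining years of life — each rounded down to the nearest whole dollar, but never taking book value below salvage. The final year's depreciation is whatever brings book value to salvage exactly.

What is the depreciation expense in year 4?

$20,167

Depreciable base = $189,896 − $24,800 = $165,096.
Year 1: DB = ⌊$189,896 × 150%/5⌋ = $56,968; SL = ⌊$165,096/5⌋ = $33,019 → take DB $56,968. Book value $132,928.
Year 2: DB = ⌊$132,928 × 150%/5⌋ = $39,878; SL = ⌊$108,128/4⌋ = $27,032 → take DB $39,878. Book value $93,050.
Year 3: DB = ⌊$93,050 × 150%/5⌋ = $27,915; SL = ⌊$68,250/3⌋ = $22,750 → take DB $27,915. Book value $65,135.
Year 4: DB = ⌊$65,135 × 150%/5⌋ = $19,540; SL = ⌊$40,335/2⌋ = $20,167 → take SL $20,167. Book value $44,968.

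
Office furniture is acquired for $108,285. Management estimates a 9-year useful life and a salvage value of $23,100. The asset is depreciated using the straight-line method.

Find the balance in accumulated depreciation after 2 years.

$18,930

Depreciable base = $108,285 − $23,100 = $85,185.
Annual expense = $85,185 / 9 = $9,465.
End of year 1: book value $98,820.
End of year 2: book value $89,355.
Accumulated through year 2 = $108,285 − $89,355 = $18,930.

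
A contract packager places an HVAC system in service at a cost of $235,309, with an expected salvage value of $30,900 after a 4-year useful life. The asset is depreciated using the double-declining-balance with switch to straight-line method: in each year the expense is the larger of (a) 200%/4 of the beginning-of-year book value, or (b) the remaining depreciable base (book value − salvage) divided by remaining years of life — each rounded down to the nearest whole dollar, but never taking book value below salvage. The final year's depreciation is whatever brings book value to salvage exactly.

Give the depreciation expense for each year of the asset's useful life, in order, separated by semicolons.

Depreciable base = $235,309 − $30,900 = $204,409.
Year 1: DB = ⌊$235,309 × 200%/4⌋ = $117,654; SL = ⌊$204,409/4⌋ = $51,102 → take DB $117,654. Book value $117,655.
Year 2: DB = ⌊$117,655 × 200%/4⌋ = $58,827; SL = ⌊$86,755/3⌋ = $28,918 → take DB $58,827. Book value $58,828.
Year 3: DB = ⌊$58,828 × 200%/4⌋ = $29,414; SL = ⌊$27,928/2⌋ = $13,964 → take DB $29,414, capped at $27,928. Book value $30,900.
Year 4 (final): $30,900 − $30,900 = $0. Book value $30,900.

$117,654; $58,827; $27,928; $0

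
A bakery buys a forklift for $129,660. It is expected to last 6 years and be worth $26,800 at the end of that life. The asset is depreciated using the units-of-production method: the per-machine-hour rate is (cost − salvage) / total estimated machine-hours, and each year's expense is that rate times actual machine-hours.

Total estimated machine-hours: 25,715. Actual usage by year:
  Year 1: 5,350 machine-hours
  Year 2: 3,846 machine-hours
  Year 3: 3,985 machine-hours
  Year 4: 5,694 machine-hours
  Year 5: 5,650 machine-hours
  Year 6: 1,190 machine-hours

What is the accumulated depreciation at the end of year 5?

Depreciable base = $129,660 − $26,800 = $102,860.
Rate = $102,860 / 25,715 machine-hours = $4 per machine-hour.
Year 1: 5,350 × $4 = $21,400. Book value $108,260.
Year 2: 3,846 × $4 = $15,384. Book value $92,876.
Year 3: 3,985 × $4 = $15,940. Book value $76,936.
Year 4: 5,694 × $4 = $22,776. Book value $54,160.
Year 5: 5,650 × $4 = $22,600. Book value $31,560.
Accumulated through year 5 = $129,660 − $31,560 = $98,100.

$98,100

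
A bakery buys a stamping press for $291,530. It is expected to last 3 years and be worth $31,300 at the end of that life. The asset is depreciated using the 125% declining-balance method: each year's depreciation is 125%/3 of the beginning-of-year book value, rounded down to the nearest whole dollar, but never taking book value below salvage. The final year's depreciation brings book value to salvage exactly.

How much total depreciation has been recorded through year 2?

Depreciable base = $291,530 − $31,300 = $260,230.
Year 1: ⌊$291,530 × 125%/3⌋ = $121,470. Book value $170,060.
Year 2: ⌊$170,060 × 125%/3⌋ = $70,858. Book value $99,202.
Accumulated through year 2 = $291,530 − $99,202 = $192,328.

$192,328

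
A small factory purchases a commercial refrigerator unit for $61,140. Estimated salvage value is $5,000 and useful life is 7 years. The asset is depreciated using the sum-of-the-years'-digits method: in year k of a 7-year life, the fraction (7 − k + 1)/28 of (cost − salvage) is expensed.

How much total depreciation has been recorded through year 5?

Depreciable base = $61,140 − $5,000 = $56,140.
Sum of the years' digits = 7+6+5+4+3+2+1 = 28.
Year 1: $56,140 × 7/28 = $14,035. Book value $47,105.
Year 2: $56,140 × 6/28 = $12,030. Book value $35,075.
Year 3: $56,140 × 5/28 = $10,025. Book value $25,050.
Year 4: $56,140 × 4/28 = $8,020. Book value $17,030.
Year 5: $56,140 × 3/28 = $6,015. Book value $11,015.
Accumulated through year 5 = $61,140 − $11,015 = $50,125.

$50,125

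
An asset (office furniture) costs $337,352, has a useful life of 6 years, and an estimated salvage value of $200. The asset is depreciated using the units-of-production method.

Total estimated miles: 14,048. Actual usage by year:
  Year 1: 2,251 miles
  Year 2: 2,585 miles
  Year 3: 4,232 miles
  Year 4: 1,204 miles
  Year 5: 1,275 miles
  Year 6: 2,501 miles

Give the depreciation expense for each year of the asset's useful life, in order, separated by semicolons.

$54,024; $62,040; $101,568; $28,896; $30,600; $60,024

Depreciable base = $337,352 − $200 = $337,152.
Rate = $337,152 / 14,048 miles = $24 per mile.
Year 1: 2,251 × $24 = $54,024. Book value $283,328.
Year 2: 2,585 × $24 = $62,040. Book value $221,288.
Year 3: 4,232 × $24 = $101,568. Book value $119,720.
Year 4: 1,204 × $24 = $28,896. Book value $90,824.
Year 5: 1,275 × $24 = $30,600. Book value $60,224.
Year 6: 2,501 × $24 = $60,024. Book value $200.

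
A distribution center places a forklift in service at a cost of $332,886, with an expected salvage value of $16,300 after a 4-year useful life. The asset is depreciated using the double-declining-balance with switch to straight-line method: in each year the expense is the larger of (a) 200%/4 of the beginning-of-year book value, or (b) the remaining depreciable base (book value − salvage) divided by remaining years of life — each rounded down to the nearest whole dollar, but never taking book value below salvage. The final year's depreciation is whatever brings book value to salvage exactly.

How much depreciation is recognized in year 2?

Depreciable base = $332,886 − $16,300 = $316,586.
Year 1: DB = ⌊$332,886 × 200%/4⌋ = $166,443; SL = ⌊$316,586/4⌋ = $79,146 → take DB $166,443. Book value $166,443.
Year 2: DB = ⌊$166,443 × 200%/4⌋ = $83,221; SL = ⌊$150,143/3⌋ = $50,047 → take DB $83,221. Book value $83,222.

$83,221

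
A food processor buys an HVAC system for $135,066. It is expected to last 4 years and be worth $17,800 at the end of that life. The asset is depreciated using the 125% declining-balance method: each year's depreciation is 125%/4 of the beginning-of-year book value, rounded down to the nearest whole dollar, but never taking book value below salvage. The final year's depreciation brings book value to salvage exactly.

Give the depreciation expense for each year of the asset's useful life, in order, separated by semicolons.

$42,208; $29,018; $19,950; $26,090

Depreciable base = $135,066 − $17,800 = $117,266.
Year 1: ⌊$135,066 × 125%/4⌋ = $42,208. Book value $92,858.
Year 2: ⌊$92,858 × 125%/4⌋ = $29,018. Book value $63,840.
Year 3: ⌊$63,840 × 125%/4⌋ = $19,950. Book value $43,890.
Year 4 (final): $43,890 − $17,800 = $26,090. Book value $17,800.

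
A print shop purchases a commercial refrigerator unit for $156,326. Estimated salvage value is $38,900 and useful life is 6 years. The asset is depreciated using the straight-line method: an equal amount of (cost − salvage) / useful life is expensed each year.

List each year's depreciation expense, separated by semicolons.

$19,571; $19,571; $19,571; $19,571; $19,571; $19,571

Depreciable base = $156,326 − $38,900 = $117,426.
Annual expense = $117,426 / 6 = $19,571.
End of year 1: book value $136,755.
End of year 2: book value $117,184.
End of year 3: book value $97,613.
End of year 4: book value $78,042.
End of year 5: book value $58,471.
End of year 6: book value $38,900.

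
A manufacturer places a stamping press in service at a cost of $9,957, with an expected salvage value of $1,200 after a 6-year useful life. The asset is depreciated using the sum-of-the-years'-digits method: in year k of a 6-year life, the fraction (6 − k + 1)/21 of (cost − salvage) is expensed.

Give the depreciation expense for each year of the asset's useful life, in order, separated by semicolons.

$2,502; $2,085; $1,668; $1,251; $834; $417

Depreciable base = $9,957 − $1,200 = $8,757.
Sum of the years' digits = 6+5+4+3+2+1 = 21.
Year 1: $8,757 × 6/21 = $2,502. Book value $7,455.
Year 2: $8,757 × 5/21 = $2,085. Book value $5,370.
Year 3: $8,757 × 4/21 = $1,668. Book value $3,702.
Year 4: $8,757 × 3/21 = $1,251. Book value $2,451.
Year 5: $8,757 × 2/21 = $834. Book value $1,617.
Year 6: $8,757 × 1/21 = $417. Book value $1,200.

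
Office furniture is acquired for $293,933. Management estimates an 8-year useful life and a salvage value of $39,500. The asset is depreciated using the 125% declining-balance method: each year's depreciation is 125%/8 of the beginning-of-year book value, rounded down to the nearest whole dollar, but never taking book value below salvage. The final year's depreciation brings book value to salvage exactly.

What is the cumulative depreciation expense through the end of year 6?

Depreciable base = $293,933 − $39,500 = $254,433.
Year 1: ⌊$293,933 × 125%/8⌋ = $45,927. Book value $248,006.
Year 2: ⌊$248,006 × 125%/8⌋ = $38,750. Book value $209,256.
Year 3: ⌊$209,256 × 125%/8⌋ = $32,696. Book value $176,560.
Year 4: ⌊$176,560 × 125%/8⌋ = $27,587. Book value $148,973.
Year 5: ⌊$148,973 × 125%/8⌋ = $23,277. Book value $125,696.
Year 6: ⌊$125,696 × 125%/8⌋ = $19,640. Book value $106,056.
Accumulated through year 6 = $293,933 − $106,056 = $187,877.

$187,877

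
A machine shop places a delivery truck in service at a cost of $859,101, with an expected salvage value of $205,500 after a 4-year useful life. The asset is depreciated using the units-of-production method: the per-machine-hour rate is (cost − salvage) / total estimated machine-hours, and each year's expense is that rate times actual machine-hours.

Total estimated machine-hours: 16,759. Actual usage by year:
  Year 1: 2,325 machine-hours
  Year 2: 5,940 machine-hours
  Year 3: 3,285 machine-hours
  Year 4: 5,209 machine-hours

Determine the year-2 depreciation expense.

Depreciable base = $859,101 − $205,500 = $653,601.
Rate = $653,601 / 16,759 machine-hours = $39 per machine-hour.
Year 1: 2,325 × $39 = $90,675. Book value $768,426.
Year 2: 5,940 × $39 = $231,660. Book value $536,766.

$231,660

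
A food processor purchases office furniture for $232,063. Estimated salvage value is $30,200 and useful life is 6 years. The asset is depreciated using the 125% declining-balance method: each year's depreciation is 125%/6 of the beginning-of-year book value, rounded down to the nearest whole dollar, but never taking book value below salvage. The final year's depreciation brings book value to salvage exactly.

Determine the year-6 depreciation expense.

$41,965

Depreciable base = $232,063 − $30,200 = $201,863.
Year 1: ⌊$232,063 × 125%/6⌋ = $48,346. Book value $183,717.
Year 2: ⌊$183,717 × 125%/6⌋ = $38,274. Book value $145,443.
Year 3: ⌊$145,443 × 125%/6⌋ = $30,300. Book value $115,143.
Year 4: ⌊$115,143 × 125%/6⌋ = $23,988. Book value $91,155.
Year 5: ⌊$91,155 × 125%/6⌋ = $18,990. Book value $72,165.
Year 6 (final): $72,165 − $30,200 = $41,965. Book value $30,200.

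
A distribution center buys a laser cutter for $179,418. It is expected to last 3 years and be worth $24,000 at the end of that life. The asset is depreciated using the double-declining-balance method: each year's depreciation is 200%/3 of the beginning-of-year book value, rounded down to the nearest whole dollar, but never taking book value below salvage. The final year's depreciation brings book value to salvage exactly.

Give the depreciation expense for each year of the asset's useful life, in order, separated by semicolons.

Depreciable base = $179,418 − $24,000 = $155,418.
Year 1: ⌊$179,418 × 200%/3⌋ = $119,612. Book value $59,806.
Year 2: ⌊$59,806 × 200%/3⌋ = $39,870, capped at $35,806. Book value $24,000.
Year 3 (final): $24,000 − $24,000 = $0. Book value $24,000.

$119,612; $35,806; $0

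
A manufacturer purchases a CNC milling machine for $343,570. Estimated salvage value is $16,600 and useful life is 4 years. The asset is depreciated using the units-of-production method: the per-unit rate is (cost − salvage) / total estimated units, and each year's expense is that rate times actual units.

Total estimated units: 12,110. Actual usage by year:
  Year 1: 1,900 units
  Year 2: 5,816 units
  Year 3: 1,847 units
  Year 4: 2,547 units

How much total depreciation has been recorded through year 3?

$258,201

Depreciable base = $343,570 − $16,600 = $326,970.
Rate = $326,970 / 12,110 units = $27 per unit.
Year 1: 1,900 × $27 = $51,300. Book value $292,270.
Year 2: 5,816 × $27 = $157,032. Book value $135,238.
Year 3: 1,847 × $27 = $49,869. Book value $85,369.
Accumulated through year 3 = $343,570 − $85,369 = $258,201.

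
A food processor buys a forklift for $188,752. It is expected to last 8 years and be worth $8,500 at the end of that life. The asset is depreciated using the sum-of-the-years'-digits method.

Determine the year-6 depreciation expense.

Depreciable base = $188,752 − $8,500 = $180,252.
Sum of the years' digits = 8+7+6+5+4+3+2+1 = 36.
Year 1: $180,252 × 8/36 = $40,056. Book value $148,696.
Year 2: $180,252 × 7/36 = $35,049. Book value $113,647.
Year 3: $180,252 × 6/36 = $30,042. Book value $83,605.
Year 4: $180,252 × 5/36 = $25,035. Book value $58,570.
Year 5: $180,252 × 4/36 = $20,028. Book value $38,542.
Year 6: $180,252 × 3/36 = $15,021. Book value $23,521.

$15,021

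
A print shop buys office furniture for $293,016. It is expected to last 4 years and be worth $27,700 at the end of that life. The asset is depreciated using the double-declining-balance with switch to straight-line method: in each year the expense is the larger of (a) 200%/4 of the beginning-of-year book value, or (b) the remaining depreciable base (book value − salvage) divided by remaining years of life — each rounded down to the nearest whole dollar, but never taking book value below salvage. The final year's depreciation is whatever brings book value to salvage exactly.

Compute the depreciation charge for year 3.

$36,627

Depreciable base = $293,016 − $27,700 = $265,316.
Year 1: DB = ⌊$293,016 × 200%/4⌋ = $146,508; SL = ⌊$265,316/4⌋ = $66,329 → take DB $146,508. Book value $146,508.
Year 2: DB = ⌊$146,508 × 200%/4⌋ = $73,254; SL = ⌊$118,808/3⌋ = $39,602 → take DB $73,254. Book value $73,254.
Year 3: DB = ⌊$73,254 × 200%/4⌋ = $36,627; SL = ⌊$45,554/2⌋ = $22,777 → take DB $36,627. Book value $36,627.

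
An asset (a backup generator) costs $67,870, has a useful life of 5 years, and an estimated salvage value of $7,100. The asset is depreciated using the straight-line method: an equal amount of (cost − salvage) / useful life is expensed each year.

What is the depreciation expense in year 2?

Depreciable base = $67,870 − $7,100 = $60,770.
Annual expense = $60,770 / 5 = $12,154.

$12,154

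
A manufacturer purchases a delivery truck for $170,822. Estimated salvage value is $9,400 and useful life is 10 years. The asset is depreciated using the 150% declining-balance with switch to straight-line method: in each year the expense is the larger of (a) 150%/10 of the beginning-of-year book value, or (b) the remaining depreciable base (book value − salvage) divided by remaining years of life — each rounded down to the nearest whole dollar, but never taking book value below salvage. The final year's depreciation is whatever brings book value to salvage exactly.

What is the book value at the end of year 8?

Depreciable base = $170,822 − $9,400 = $161,422.
Year 1: DB = ⌊$170,822 × 150%/10⌋ = $25,623; SL = ⌊$161,422/10⌋ = $16,142 → take DB $25,623. Book value $145,199.
Year 2: DB = ⌊$145,199 × 150%/10⌋ = $21,779; SL = ⌊$135,799/9⌋ = $15,088 → take DB $21,779. Book value $123,420.
Year 3: DB = ⌊$123,420 × 150%/10⌋ = $18,513; SL = ⌊$114,020/8⌋ = $14,252 → take DB $18,513. Book value $104,907.
Year 4: DB = ⌊$104,907 × 150%/10⌋ = $15,736; SL = ⌊$95,507/7⌋ = $13,643 → take DB $15,736. Book value $89,171.
Year 5: DB = ⌊$89,171 × 150%/10⌋ = $13,375; SL = ⌊$79,771/6⌋ = $13,295 → take DB $13,375. Book value $75,796.
Year 6: DB = ⌊$75,796 × 150%/10⌋ = $11,369; SL = ⌊$66,396/5⌋ = $13,279 → take SL $13,279. Book value $62,517.
Year 7: DB = ⌊$62,517 × 150%/10⌋ = $9,377; SL = ⌊$53,117/4⌋ = $13,279 → take SL $13,279. Book value $49,238.
Year 8: DB = ⌊$49,238 × 150%/10⌋ = $7,385; SL = ⌊$39,838/3⌋ = $13,279 → take SL $13,279. Book value $35,959.

$35,959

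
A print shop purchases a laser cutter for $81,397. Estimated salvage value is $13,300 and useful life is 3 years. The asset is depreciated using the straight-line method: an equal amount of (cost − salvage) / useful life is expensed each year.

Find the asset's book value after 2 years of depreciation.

Depreciable base = $81,397 − $13,300 = $68,097.
Annual expense = $68,097 / 3 = $22,699.
End of year 1: book value $58,698.
End of year 2: book value $35,999.

$35,999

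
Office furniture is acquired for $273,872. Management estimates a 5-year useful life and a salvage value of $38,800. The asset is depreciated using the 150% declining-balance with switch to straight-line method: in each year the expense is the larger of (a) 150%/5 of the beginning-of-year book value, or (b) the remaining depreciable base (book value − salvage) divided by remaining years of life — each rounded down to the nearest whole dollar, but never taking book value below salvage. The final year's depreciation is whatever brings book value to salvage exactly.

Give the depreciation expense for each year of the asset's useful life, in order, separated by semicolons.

Depreciable base = $273,872 − $38,800 = $235,072.
Year 1: DB = ⌊$273,872 × 150%/5⌋ = $82,161; SL = ⌊$235,072/5⌋ = $47,014 → take DB $82,161. Book value $191,711.
Year 2: DB = ⌊$191,711 × 150%/5⌋ = $57,513; SL = ⌊$152,911/4⌋ = $38,227 → take DB $57,513. Book value $134,198.
Year 3: DB = ⌊$134,198 × 150%/5⌋ = $40,259; SL = ⌊$95,398/3⌋ = $31,799 → take DB $40,259. Book value $93,939.
Year 4: DB = ⌊$93,939 × 150%/5⌋ = $28,181; SL = ⌊$55,139/2⌋ = $27,569 → take DB $28,181. Book value $65,758.
Year 5 (final): $65,758 − $38,800 = $26,958. Book value $38,800.

$82,161; $57,513; $40,259; $28,181; $26,958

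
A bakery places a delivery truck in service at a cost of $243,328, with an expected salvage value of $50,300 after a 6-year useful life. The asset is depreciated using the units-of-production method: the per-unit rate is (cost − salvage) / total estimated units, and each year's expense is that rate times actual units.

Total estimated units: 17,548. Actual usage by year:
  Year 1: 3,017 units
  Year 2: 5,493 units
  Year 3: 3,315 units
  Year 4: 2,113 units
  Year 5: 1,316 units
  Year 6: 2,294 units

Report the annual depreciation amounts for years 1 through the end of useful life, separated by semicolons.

Depreciable base = $243,328 − $50,300 = $193,028.
Rate = $193,028 / 17,548 units = $11 per unit.
Year 1: 3,017 × $11 = $33,187. Book value $210,141.
Year 2: 5,493 × $11 = $60,423. Book value $149,718.
Year 3: 3,315 × $11 = $36,465. Book value $113,253.
Year 4: 2,113 × $11 = $23,243. Book value $90,010.
Year 5: 1,316 × $11 = $14,476. Book value $75,534.
Year 6: 2,294 × $11 = $25,234. Book value $50,300.

$33,187; $60,423; $36,465; $23,243; $14,476; $25,234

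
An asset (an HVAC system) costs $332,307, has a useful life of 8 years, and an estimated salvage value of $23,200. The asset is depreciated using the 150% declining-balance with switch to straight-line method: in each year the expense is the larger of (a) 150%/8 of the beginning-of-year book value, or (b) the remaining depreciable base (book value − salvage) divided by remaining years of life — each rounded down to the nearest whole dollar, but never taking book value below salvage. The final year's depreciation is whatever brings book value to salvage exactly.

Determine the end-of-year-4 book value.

Depreciable base = $332,307 − $23,200 = $309,107.
Year 1: DB = ⌊$332,307 × 150%/8⌋ = $62,307; SL = ⌊$309,107/8⌋ = $38,638 → take DB $62,307. Book value $270,000.
Year 2: DB = ⌊$270,000 × 150%/8⌋ = $50,625; SL = ⌊$246,800/7⌋ = $35,257 → take DB $50,625. Book value $219,375.
Year 3: DB = ⌊$219,375 × 150%/8⌋ = $41,132; SL = ⌊$196,175/6⌋ = $32,695 → take DB $41,132. Book value $178,243.
Year 4: DB = ⌊$178,243 × 150%/8⌋ = $33,420; SL = ⌊$155,043/5⌋ = $31,008 → take DB $33,420. Book value $144,823.

$144,823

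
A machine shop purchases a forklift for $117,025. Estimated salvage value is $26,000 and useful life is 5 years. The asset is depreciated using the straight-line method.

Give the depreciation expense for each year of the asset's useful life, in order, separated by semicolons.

Depreciable base = $117,025 − $26,000 = $91,025.
Annual expense = $91,025 / 5 = $18,205.
End of year 1: book value $98,820.
End of year 2: book value $80,615.
End of year 3: book value $62,410.
End of year 4: book value $44,205.
End of year 5: book value $26,000.

$18,205; $18,205; $18,205; $18,205; $18,205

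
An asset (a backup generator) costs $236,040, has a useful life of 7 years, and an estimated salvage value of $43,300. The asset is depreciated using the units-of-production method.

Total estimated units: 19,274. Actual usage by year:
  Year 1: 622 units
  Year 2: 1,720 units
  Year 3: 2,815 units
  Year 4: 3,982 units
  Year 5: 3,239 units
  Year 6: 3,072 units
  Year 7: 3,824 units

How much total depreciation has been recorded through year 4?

Depreciable base = $236,040 − $43,300 = $192,740.
Rate = $192,740 / 19,274 units = $10 per unit.
Year 1: 622 × $10 = $6,220. Book value $229,820.
Year 2: 1,720 × $10 = $17,200. Book value $212,620.
Year 3: 2,815 × $10 = $28,150. Book value $184,470.
Year 4: 3,982 × $10 = $39,820. Book value $144,650.
Accumulated through year 4 = $236,040 − $144,650 = $91,390.

$91,390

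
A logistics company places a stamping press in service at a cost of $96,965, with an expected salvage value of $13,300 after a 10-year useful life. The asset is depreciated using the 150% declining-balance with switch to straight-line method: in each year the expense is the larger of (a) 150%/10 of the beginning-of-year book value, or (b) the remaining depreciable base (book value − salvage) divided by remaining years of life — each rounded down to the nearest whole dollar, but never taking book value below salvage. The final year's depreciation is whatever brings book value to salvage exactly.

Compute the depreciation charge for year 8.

$5,818

Depreciable base = $96,965 − $13,300 = $83,665.
Year 1: DB = ⌊$96,965 × 150%/10⌋ = $14,544; SL = ⌊$83,665/10⌋ = $8,366 → take DB $14,544. Book value $82,421.
Year 2: DB = ⌊$82,421 × 150%/10⌋ = $12,363; SL = ⌊$69,121/9⌋ = $7,680 → take DB $12,363. Book value $70,058.
Year 3: DB = ⌊$70,058 × 150%/10⌋ = $10,508; SL = ⌊$56,758/8⌋ = $7,094 → take DB $10,508. Book value $59,550.
Year 4: DB = ⌊$59,550 × 150%/10⌋ = $8,932; SL = ⌊$46,250/7⌋ = $6,607 → take DB $8,932. Book value $50,618.
Year 5: DB = ⌊$50,618 × 150%/10⌋ = $7,592; SL = ⌊$37,318/6⌋ = $6,219 → take DB $7,592. Book value $43,026.
Year 6: DB = ⌊$43,026 × 150%/10⌋ = $6,453; SL = ⌊$29,726/5⌋ = $5,945 → take DB $6,453. Book value $36,573.
Year 7: DB = ⌊$36,573 × 150%/10⌋ = $5,485; SL = ⌊$23,273/4⌋ = $5,818 → take SL $5,818. Book value $30,755.
Year 8: DB = ⌊$30,755 × 150%/10⌋ = $4,613; SL = ⌊$17,455/3⌋ = $5,818 → take SL $5,818. Book value $24,937.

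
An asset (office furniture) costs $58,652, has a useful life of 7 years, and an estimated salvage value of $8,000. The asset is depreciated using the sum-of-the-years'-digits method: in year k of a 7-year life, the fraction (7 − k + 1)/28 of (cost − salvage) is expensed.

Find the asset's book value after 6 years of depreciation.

Depreciable base = $58,652 − $8,000 = $50,652.
Sum of the years' digits = 7+6+5+4+3+2+1 = 28.
Year 1: $50,652 × 7/28 = $12,663. Book value $45,989.
Year 2: $50,652 × 6/28 = $10,854. Book value $35,135.
Year 3: $50,652 × 5/28 = $9,045. Book value $26,090.
Year 4: $50,652 × 4/28 = $7,236. Book value $18,854.
Year 5: $50,652 × 3/28 = $5,427. Book value $13,427.
Year 6: $50,652 × 2/28 = $3,618. Book value $9,809.

$9,809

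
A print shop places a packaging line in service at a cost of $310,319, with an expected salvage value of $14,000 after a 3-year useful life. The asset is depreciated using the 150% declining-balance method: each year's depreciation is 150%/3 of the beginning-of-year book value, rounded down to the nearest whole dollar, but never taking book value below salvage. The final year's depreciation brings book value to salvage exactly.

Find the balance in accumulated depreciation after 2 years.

$232,739

Depreciable base = $310,319 − $14,000 = $296,319.
Year 1: ⌊$310,319 × 150%/3⌋ = $155,159. Book value $155,160.
Year 2: ⌊$155,160 × 150%/3⌋ = $77,580. Book value $77,580.
Accumulated through year 2 = $310,319 − $77,580 = $232,739.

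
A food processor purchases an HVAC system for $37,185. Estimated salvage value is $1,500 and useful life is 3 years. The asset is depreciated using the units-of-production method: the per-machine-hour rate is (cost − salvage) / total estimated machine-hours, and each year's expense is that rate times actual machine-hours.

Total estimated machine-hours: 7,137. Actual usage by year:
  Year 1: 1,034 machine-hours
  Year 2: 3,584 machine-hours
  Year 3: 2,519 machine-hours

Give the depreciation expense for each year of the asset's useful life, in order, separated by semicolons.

Depreciable base = $37,185 − $1,500 = $35,685.
Rate = $35,685 / 7,137 machine-hours = $5 per machine-hour.
Year 1: 1,034 × $5 = $5,170. Book value $32,015.
Year 2: 3,584 × $5 = $17,920. Book value $14,095.
Year 3: 2,519 × $5 = $12,595. Book value $1,500.

$5,170; $17,920; $12,595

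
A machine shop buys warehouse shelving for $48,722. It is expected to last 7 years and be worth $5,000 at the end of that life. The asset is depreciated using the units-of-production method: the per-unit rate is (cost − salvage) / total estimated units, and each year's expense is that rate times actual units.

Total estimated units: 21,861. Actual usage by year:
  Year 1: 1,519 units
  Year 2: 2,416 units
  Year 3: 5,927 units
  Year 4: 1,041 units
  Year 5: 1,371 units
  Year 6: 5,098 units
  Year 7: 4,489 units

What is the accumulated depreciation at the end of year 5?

$24,548

Depreciable base = $48,722 − $5,000 = $43,722.
Rate = $43,722 / 21,861 units = $2 per unit.
Year 1: 1,519 × $2 = $3,038. Book value $45,684.
Year 2: 2,416 × $2 = $4,832. Book value $40,852.
Year 3: 5,927 × $2 = $11,854. Book value $28,998.
Year 4: 1,041 × $2 = $2,082. Book value $26,916.
Year 5: 1,371 × $2 = $2,742. Book value $24,174.
Accumulated through year 5 = $48,722 − $24,174 = $24,548.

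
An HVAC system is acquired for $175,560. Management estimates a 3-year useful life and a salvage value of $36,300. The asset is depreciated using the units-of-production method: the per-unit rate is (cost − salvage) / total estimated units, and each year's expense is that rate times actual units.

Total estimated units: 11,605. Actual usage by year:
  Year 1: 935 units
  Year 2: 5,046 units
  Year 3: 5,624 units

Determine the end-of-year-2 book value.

$103,788

Depreciable base = $175,560 − $36,300 = $139,260.
Rate = $139,260 / 11,605 units = $12 per unit.
Year 1: 935 × $12 = $11,220. Book value $164,340.
Year 2: 5,046 × $12 = $60,552. Book value $103,788.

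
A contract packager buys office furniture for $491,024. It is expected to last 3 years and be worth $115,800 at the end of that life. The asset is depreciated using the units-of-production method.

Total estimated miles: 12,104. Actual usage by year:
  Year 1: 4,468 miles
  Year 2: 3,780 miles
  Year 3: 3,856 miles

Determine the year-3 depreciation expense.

$119,536

Depreciable base = $491,024 − $115,800 = $375,224.
Rate = $375,224 / 12,104 miles = $31 per mile.
Year 1: 4,468 × $31 = $138,508. Book value $352,516.
Year 2: 3,780 × $31 = $117,180. Book value $235,336.
Year 3: 3,856 × $31 = $119,536. Book value $115,800.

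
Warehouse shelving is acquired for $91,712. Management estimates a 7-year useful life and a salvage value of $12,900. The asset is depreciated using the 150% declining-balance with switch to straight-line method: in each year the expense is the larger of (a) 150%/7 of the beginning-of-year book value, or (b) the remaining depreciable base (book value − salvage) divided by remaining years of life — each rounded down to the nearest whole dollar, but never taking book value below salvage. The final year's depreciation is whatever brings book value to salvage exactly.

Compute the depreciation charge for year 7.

Depreciable base = $91,712 − $12,900 = $78,812.
Year 1: DB = ⌊$91,712 × 150%/7⌋ = $19,652; SL = ⌊$78,812/7⌋ = $11,258 → take DB $19,652. Book value $72,060.
Year 2: DB = ⌊$72,060 × 150%/7⌋ = $15,441; SL = ⌊$59,160/6⌋ = $9,860 → take DB $15,441. Book value $56,619.
Year 3: DB = ⌊$56,619 × 150%/7⌋ = $12,132; SL = ⌊$43,719/5⌋ = $8,743 → take DB $12,132. Book value $44,487.
Year 4: DB = ⌊$44,487 × 150%/7⌋ = $9,532; SL = ⌊$31,587/4⌋ = $7,896 → take DB $9,532. Book value $34,955.
Year 5: DB = ⌊$34,955 × 150%/7⌋ = $7,490; SL = ⌊$22,055/3⌋ = $7,351 → take DB $7,490. Book value $27,465.
Year 6: DB = ⌊$27,465 × 150%/7⌋ = $5,885; SL = ⌊$14,565/2⌋ = $7,282 → take SL $7,282. Book value $20,183.
Year 7 (final): $20,183 − $12,900 = $7,283. Book value $12,900.

$7,283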